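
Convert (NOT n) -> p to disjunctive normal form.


Step 1: Rewrite (¬n) → p as ¬(¬n) ∨ p.
Step 2: Eliminate any double negations (¬¬X = X).

n OR p


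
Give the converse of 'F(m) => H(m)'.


The converse of (P → Q) is (Q → P). It is not in general equivalent to the original.
Here P = 'F(m)' and Q = 'H(m)'.

If H(m), then F(m).


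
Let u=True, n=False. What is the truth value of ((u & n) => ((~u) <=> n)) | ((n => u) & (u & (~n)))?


Substitute u=True, n=False:
u & n = True & False = False
~u = False
(~u) <=> n = False <=> False = True
(u & n) => ((~u) <=> n) = False => True = True
n => u = False => True = True
~n = True
u & (~n) = True & True = True
(n => u) & (u & (~n)) = True & True = True
((u & n) => ((~u) <=> n)) | ((n => u) & (u & (~n))) = True | True = True

True


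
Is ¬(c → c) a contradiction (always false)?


Truth table over {c}:
c | φ
-----
F | F
T | F
Every row is false.

Yes, it is a contradiction.


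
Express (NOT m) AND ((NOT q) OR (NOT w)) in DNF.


Step 1: Distribute ∧ over ∨: (¬m) ∧ ((¬q) ∨ (¬w)) = ((¬m) ∧ (¬q)) ∨ ((¬m) ∧ (¬w)).

((NOT m) AND (NOT q)) OR ((NOT m) AND (NOT w))


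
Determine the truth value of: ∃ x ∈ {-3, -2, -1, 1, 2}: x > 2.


Evaluate the predicate on each element: -3:F, -2:F, -1:F, 1:F, 2:F.
No element satisfies the predicate.

F


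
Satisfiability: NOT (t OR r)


Search for a satisfying assignment over {r, t}.
Try r=F, t=F: the formula evaluates to T.
A satisfying assignment exists.

Satisfiable.


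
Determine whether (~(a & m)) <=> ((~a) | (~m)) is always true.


Build the truth table over {a, m}:
a | m | φ
---------
False | False | True
True | False | True
False | True | True
True | True | True
Every row evaluates to true.

Yes, it is a tautology.


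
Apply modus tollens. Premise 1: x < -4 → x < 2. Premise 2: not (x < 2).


Modus tollens: from (P → Q) and ¬Q, infer ¬P.
Q = 'x < 2' is denied; since P → Q, P must also fail.

Not (x < -4).


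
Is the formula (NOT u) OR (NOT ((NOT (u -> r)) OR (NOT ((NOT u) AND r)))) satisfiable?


Search for a satisfying assignment over {r, u}.
Try r=F, u=F: the formula evaluates to T.
A satisfying assignment exists.

Satisfiable.


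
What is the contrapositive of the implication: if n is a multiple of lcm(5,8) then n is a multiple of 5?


The contrapositive of (P → Q) is (¬Q → ¬P); it is logically equivalent to the original.
Here P = 'n is a multiple of lcm(5,8)' and Q = 'n is a multiple of 5'.

If not (n is a multiple of 5), then not (n is a multiple of lcm(5,8)).


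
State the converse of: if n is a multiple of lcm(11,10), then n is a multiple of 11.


The converse of (P → Q) is (Q → P). It is not in general equivalent to the original.
Here P = 'n is a multiple of lcm(11,10)' and Q = 'n is a multiple of 11'.

If n is a multiple of 11, then n is a multiple of lcm(11,10).


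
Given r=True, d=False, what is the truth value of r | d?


Disjunction is false only when both operands are false.
Substitute: r=True, d=False.
True | False evaluates to True.

True


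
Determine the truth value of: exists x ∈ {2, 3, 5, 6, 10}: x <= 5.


Evaluate the predicate on each element: 2:True, 3:True, 5:True, 6:False, 10:False.
Witness x = 2 satisfies the predicate.

True


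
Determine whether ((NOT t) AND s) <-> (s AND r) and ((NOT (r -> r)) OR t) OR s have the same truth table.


Compare truth tables:
r | s | t | φ | ψ
-----------------
F | F | F | T | F
T | F | F | T | F
F | T | F | F | T
T | T | F | T | T
F | F | T | T | T
T | F | T | T | T
F | T | T | T | T
T | T | T | F | T
They differ at row 1 (r=F, s=F, t=F): φ=T but ψ=F.

No, they are not logically equivalent.


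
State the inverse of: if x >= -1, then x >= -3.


The inverse of (P → Q) is (¬P → ¬Q). It is equivalent to the converse, not to the original.
Here P = 'x >= -1' and Q = 'x >= -3'.

If not (x >= -1), then not (x >= -3).


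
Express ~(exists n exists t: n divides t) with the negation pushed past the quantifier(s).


Negation flips each quantifier (∀↔∃) and negates the inner predicate.
¬(exists n exists t: φ) = forall n forall t: ¬φ.

forall n forall t: ~(n divides t)


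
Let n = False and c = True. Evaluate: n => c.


Implication is false only when antecedent is true and consequent is false.
Substitute: n=False, c=True.
False => True evaluates to True.

True


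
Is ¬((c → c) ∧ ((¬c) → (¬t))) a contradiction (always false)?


Truth table over {c, t}:
c | t | φ
---------
F | F | F
T | F | F
F | T | T
T | T | F
Satisfying assignment at row 3: c=F, t=T gives T.

No, it is not a contradiction.


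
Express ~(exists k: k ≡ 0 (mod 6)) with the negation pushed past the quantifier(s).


¬(forall x: φ) = exists x: ¬φ, and ¬(exists x: φ) = forall x: ¬φ.
Apply to the existential statement.

forall k: ~(k ≡ 0 (mod 6))


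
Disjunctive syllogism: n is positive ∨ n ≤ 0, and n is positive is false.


Disjunctive syllogism: from (P ∨ Q) and ¬P, infer Q.
One disjunct, 'n is positive', is ruled out; the other must hold.

n ≤ 0


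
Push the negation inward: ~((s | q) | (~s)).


De Morgan: the negation of a disjunction is the conjunction of the negations.
Distribute ~ across |, flipping it to &, and negate each literal.

((~s) & (~q)) & s


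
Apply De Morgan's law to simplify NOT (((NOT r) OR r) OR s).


De Morgan: the negation of a disjunction is the conjunction of the negations.
Distribute NOT across OR, flipping it to AND, and negate each literal.

(r AND (NOT r)) AND (NOT s)


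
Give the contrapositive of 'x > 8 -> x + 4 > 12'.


The contrapositive of (P → Q) is (¬Q → ¬P); it is logically equivalent to the original.
Here P = 'x > 8' and Q = 'x + 4 > 12'.

If not (x + 4 > 12), then not (x > 8).


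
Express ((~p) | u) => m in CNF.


Step 1: Rewrite as ¬((¬p) ∨ u) ∨ m = (¬(¬p) ∧ ¬u) ∨ m.
Step 2: Distribute ∨ over ∧.
Step 3: Eliminate any double negations (¬¬X = X).

(p | m) & ((~u) | m)


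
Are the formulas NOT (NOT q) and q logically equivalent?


Compare truth tables:
q | φ | ψ
---------
F | F | F
T | T | T
The columns φ and ψ agree on every row.

Yes, they are logically equivalent.


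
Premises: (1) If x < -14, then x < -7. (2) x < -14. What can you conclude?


Modus ponens: from (P → Q) and P, infer Q.
P = 'x < -14' is asserted, and P → Q holds, so Q follows.

x < -7.


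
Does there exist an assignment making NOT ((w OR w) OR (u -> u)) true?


Check all 4 assignments over {u, w}:
u | w | φ
---------
F | F | F
T | F | F
F | T | F
T | T | F
No assignment makes the formula true.

Unsatisfiable.


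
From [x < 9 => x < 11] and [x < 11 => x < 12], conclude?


Hypothetical syllogism: from (P → Q) and (Q → R), infer (P → R).
Chain the two implications through the shared middle term 'x < 11'.

x < 9 => x < 12


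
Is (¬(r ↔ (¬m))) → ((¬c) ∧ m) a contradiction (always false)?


Truth table over {c, m, r}:
c | m | r | φ
-------------
F | F | F | F
T | F | F | F
F | T | F | T
T | T | F | T
F | F | T | T
T | F | T | T
F | T | T | T
T | T | T | F
Satisfying assignment at row 3: c=F, m=T, r=F gives T.

No, it is not a contradiction.


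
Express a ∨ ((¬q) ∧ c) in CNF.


Step 1: Distribute ∨ over ∧: a ∨ ((¬q) ∧ c) = (a ∨ (¬q)) ∧ (a ∨ c).

(a ∨ (¬q)) ∧ (a ∨ c)


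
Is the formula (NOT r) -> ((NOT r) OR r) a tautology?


Build the truth table over {r}:
r | φ
-----
F | T
T | T
Every row evaluates to true.

Yes, it is a tautology.


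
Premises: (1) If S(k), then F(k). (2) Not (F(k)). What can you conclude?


Modus tollens: from (P → Q) and ¬Q, infer ¬P.
Q = 'F(k)' is denied; since P → Q, P must also fail.

Not (S(k)).


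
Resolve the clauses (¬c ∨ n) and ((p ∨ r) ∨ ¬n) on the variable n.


The clauses contain complementary literals n and ¬n.
Resolution eliminates this pair and disjoins the remaining literals (merging duplicates).

((¬c ∨ p) ∨ r)


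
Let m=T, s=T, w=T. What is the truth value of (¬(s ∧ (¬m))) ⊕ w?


Substitute m=T, s=T, w=T:
¬m = F
s ∧ (¬m) = T ∧ F = F
¬(s ∧ (¬m)) = T
(¬(s ∧ (¬m))) ⊕ w = T ⊕ T = F

F


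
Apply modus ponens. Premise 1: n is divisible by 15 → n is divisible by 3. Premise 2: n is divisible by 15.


Modus ponens: from (P → Q) and P, infer Q.
P = 'n is divisible by 15' is asserted, and P → Q holds, so Q follows.

n is divisible by 3.


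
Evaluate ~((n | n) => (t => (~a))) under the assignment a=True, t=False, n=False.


Substitute a=True, t=False, n=False:
n | n = False | False = False
~a = False
t => (~a) = False => False = True
(n | n) => (t => (~a)) = False => True = True
~((n | n) => (t => (~a))) = False

False


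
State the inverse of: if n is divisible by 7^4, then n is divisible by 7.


The inverse of (P → Q) is (¬P → ¬Q). It is equivalent to the converse, not to the original.
Here P = 'n is divisible by 7^4' and Q = 'n is divisible by 7'.

If not (n is divisible by 7^4), then not (n is divisible by 7).


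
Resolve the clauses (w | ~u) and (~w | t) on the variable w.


The clauses contain complementary literals w and ~w.
Resolution eliminates this pair and disjoins the remaining literals (merging duplicates).

(~u | t)


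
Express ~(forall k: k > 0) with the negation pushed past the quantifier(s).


¬(forall x: φ) = exists x: ¬φ, and ¬(exists x: φ) = forall x: ¬φ.
Apply to the universal statement.

exists k: ~(k > 0)


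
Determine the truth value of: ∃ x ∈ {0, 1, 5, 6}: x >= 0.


Evaluate the predicate on each element: 0:T, 1:T, 5:T, 6:T.
Witness x = 0 satisfies the predicate.

T


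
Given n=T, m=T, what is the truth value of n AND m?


Conjunction is true only when both operands are true.
Substitute: n=T, m=T.
T AND T evaluates to T.

T


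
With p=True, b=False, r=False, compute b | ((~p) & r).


Substitute p=True, b=False, r=False:
~p = False
(~p) & r = False & False = False
b | ((~p) & r) = False | False = False

False


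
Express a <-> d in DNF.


Step 1: a ↔ d is true exactly when both agree: (a ∧ d) ∨ (¬a ∧ ¬d).

(a AND d) OR ((NOT a) AND (NOT d))


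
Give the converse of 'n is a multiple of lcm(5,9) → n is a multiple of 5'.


The converse of (P → Q) is (Q → P). It is not in general equivalent to the original.
Here P = 'n is a multiple of lcm(5,9)' and Q = 'n is a multiple of 5'.

If n is a multiple of 5, then n is a multiple of lcm(5,9).


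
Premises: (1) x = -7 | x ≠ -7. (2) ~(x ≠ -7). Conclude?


Disjunctive syllogism: from (P ∨ Q) and ¬P, infer Q.
One disjunct, 'x ≠ -7', is ruled out; the other must hold.

x = -7


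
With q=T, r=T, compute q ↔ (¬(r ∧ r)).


Substitute q=T, r=T:
r ∧ r = T ∧ T = T
¬(r ∧ r) = F
q ↔ (¬(r ∧ r)) = T ↔ F = F

F


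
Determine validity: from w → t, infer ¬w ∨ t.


This matches the form of material implication: the conclusion follows in every model of the premises.

Valid.


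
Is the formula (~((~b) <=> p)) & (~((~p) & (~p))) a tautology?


Build the truth table over {b, p}:
b | p | φ
---------
False | False | False
True | False | False
False | True | False
True | True | True
Counterexample at row 1: with b=False, p=False, the formula is False.

No, it is not a tautology.


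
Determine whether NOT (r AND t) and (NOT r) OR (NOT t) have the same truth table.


Compare truth tables:
r | t | φ | ψ
-------------
F | F | T | T
T | F | T | T
F | T | T | T
T | T | F | F
The columns φ and ψ agree on every row.

Yes, they are logically equivalent.


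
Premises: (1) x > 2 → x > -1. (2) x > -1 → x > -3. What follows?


Hypothetical syllogism: from (P → Q) and (Q → R), infer (P → R).
Chain the two implications through the shared middle term 'x > -1'.

x > 2 → x > -3


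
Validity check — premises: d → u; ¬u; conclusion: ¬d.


This matches the form of modus tollens: the conclusion follows in every model of the premises.

Valid.


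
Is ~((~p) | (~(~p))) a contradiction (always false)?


Truth table over {p}:
p | φ
-----
False | False
True | False
Every row is false.

Yes, it is a contradiction.


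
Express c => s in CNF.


Step 1: Rewrite c → s as ¬c ∨ s.

(~c) | s


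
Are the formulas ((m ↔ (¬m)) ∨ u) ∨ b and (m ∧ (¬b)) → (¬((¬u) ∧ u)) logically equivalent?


Compare truth tables:
b | m | u | φ | ψ
-----------------
F | F | F | F | T
T | F | F | T | T
F | T | F | F | T
T | T | F | T | T
F | F | T | T | T
T | F | T | T | T
F | T | T | T | T
T | T | T | T | T
They differ at row 1 (b=F, m=F, u=F): φ=F but ψ=T.

No, they are not logically equivalent.


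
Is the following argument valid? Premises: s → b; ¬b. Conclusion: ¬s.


This matches the form of modus tollens: the conclusion follows in every model of the premises.

Valid.


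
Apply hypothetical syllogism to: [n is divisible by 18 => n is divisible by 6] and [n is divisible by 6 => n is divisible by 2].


Hypothetical syllogism: from (P → Q) and (Q → R), infer (P → R).
Chain the two implications through the shared middle term 'n is divisible by 6'.

n is divisible by 18 => n is divisible by 2


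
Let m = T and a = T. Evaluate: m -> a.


Implication is false only when antecedent is true and consequent is false.
Substitute: m=T, a=T.
T -> T evaluates to T.

T


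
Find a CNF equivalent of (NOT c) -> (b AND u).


Step 1: Rewrite (¬c) → (b ∧ u) as ¬(¬c) ∨ (b ∧ u).
Step 2: Distribute ∨ over ∧.
Step 3: Eliminate any double negations (¬¬X = X).

(c OR b) AND (c OR u)


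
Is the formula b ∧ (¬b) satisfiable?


Check all 2 assignments over {b}:
b | φ
-----
F | F
T | F
No assignment makes the formula true.

Unsatisfiable.


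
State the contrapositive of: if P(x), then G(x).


The contrapositive of (P → Q) is (¬Q → ¬P); it is logically equivalent to the original.
Here P = 'P(x)' and Q = 'G(x)'.

If not (G(x)), then not (P(x)).


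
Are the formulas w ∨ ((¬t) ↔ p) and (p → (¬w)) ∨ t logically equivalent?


Compare truth tables:
p | t | w | φ | ψ
-----------------
F | F | F | F | T
T | F | F | T | T
F | T | F | T | T
T | T | F | F | T
F | F | T | T | T
T | F | T | T | F
F | T | T | T | T
T | T | T | T | T
They differ at row 1 (p=F, t=F, w=F): φ=F but ψ=T.

No, they are not logically equivalent.


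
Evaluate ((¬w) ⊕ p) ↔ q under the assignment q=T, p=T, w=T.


Substitute q=T, p=T, w=T:
¬w = F
(¬w) ⊕ p = F ⊕ T = T
((¬w) ⊕ p) ↔ q = T ↔ T = T

T


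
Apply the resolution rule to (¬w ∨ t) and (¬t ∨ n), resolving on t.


The clauses contain complementary literals t and ¬t.
Resolution eliminates this pair and disjoins the remaining literals (merging duplicates).

(¬w ∨ n)


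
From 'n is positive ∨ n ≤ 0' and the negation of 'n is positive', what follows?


Disjunctive syllogism: from (P ∨ Q) and ¬P, infer Q.
One disjunct, 'n is positive', is ruled out; the other must hold.

n ≤ 0


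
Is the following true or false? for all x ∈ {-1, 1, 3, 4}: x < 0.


Evaluate the predicate on each element: -1:T, 1:F, 3:F, 4:F.
Counterexample x = 1 fails the predicate.

F


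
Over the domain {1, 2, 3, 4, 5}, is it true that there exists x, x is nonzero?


Evaluate the predicate on each element: 1:T, 2:T, 3:T, 4:T, 5:T.
Witness x = 1 satisfies the predicate.

T


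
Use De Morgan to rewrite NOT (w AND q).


De Morgan: the negation of a conjunction is the disjunction of the negations.
Distribute NOT across AND, flipping it to OR, and negate each literal.

(NOT w) OR (NOT q)


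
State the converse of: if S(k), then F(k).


The converse of (P → Q) is (Q → P). It is not in general equivalent to the original.
Here P = 'S(k)' and Q = 'F(k)'.

If F(k), then S(k).


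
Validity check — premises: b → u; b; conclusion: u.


This matches the form of modus ponens: the conclusion follows in every model of the premises.

Valid.


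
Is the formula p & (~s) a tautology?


Build the truth table over {p, s}:
p | s | φ
---------
False | False | False
True | False | True
False | True | False
True | True | False
Counterexample at row 1: with p=False, s=False, the formula is False.

No, it is not a tautology.


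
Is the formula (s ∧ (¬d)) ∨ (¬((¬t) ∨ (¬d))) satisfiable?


Search for a satisfying assignment over {d, s, t}.
Try d=F, s=T, t=F: the formula evaluates to T.
A satisfying assignment exists.

Satisfiable.


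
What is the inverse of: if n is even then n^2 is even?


The inverse of (P → Q) is (¬P → ¬Q). It is equivalent to the converse, not to the original.
Here P = 'n is even' and Q = 'n^2 is even'.

If not (n is even), then not (n^2 is even).


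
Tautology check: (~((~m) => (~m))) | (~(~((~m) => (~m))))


Build the truth table over {m}:
m | φ
-----
False | True
True | True
Every row evaluates to true.

Yes, it is a tautology.


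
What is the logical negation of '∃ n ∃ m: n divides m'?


Negation flips each quantifier (∀↔∃) and negates the inner predicate.
¬(∃ n ∃ m: φ) = ∀ n ∀ m: ¬φ.

∀ n ∀ m: ¬(n divides m)


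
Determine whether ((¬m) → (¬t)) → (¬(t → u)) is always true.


Build the truth table over {m, t, u}:
m | t | u | φ
-------------
F | F | F | F
T | F | F | F
F | T | F | T
T | T | F | T
F | F | T | F
T | F | T | F
F | T | T | T
T | T | T | F
Counterexample at row 1: with m=F, t=F, u=F, the formula is F.

No, it is not a tautology.


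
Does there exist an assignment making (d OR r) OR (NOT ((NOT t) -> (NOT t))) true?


Search for a satisfying assignment over {d, r, t}.
Try d=T, r=F, t=F: the formula evaluates to T.
A satisfying assignment exists.

Satisfiable.


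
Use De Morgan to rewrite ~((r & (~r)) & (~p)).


De Morgan: the negation of a conjunction is the disjunction of the negations.
Distribute ~ across &, flipping it to |, and negate each literal.

((~r) | r) | p


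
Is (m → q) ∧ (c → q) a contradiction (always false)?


Truth table over {c, m, q}:
c | m | q | φ
-------------
F | F | F | T
T | F | F | F
F | T | F | F
T | T | F | F
F | F | T | T
T | F | T | T
F | T | T | T
T | T | T | T
Satisfying assignment at row 1: c=F, m=F, q=F gives T.

No, it is not a contradiction.


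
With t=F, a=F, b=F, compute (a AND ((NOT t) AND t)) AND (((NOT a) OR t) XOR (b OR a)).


Substitute t=F, a=F, b=F:
NOT t = T
(NOT t) AND t = T AND F = F
a AND ((NOT t) AND t) = F AND F = F
NOT a = T
(NOT a) OR t = T OR F = T
b OR a = F OR F = F
((NOT a) OR t) XOR (b OR a) = T XOR F = T
(a AND ((NOT t) AND t)) AND (((NOT a) OR t) XOR (b OR a)) = F AND T = F

F


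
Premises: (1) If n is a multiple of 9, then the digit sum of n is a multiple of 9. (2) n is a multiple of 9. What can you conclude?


Modus ponens: from (P → Q) and P, infer Q.
P = 'n is a multiple of 9' is asserted, and P → Q holds, so Q follows.

the digit sum of n is a multiple of 9.


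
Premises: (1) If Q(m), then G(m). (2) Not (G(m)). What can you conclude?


Modus tollens: from (P → Q) and ¬Q, infer ¬P.
Q = 'G(m)' is denied; since P → Q, P must also fail.

Not (Q(m)).


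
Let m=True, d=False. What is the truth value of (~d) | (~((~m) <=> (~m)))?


Substitute m=True, d=False:
~d = True
~m = False
~m = False
(~m) <=> (~m) = False <=> False = True
~((~m) <=> (~m)) = False
(~d) | (~((~m) <=> (~m))) = True | False = True

True


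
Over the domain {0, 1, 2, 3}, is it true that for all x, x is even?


Evaluate the predicate on each element: 0:T, 1:F, 2:T, 3:F.
Counterexample x = 1 fails the predicate.

F


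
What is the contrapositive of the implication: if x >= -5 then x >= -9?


The contrapositive of (P → Q) is (¬Q → ¬P); it is logically equivalent to the original.
Here P = 'x >= -5' and Q = 'x >= -9'.

If not (x >= -9), then not (x >= -5).


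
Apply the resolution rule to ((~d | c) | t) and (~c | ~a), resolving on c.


The clauses contain complementary literals c and ~c.
Resolution eliminates this pair and disjoins the remaining literals (merging duplicates).

((~d | t) | ~a)


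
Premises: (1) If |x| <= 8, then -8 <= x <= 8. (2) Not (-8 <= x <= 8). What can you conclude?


Modus tollens: from (P → Q) and ¬Q, infer ¬P.
Q = '-8 <= x <= 8' is denied; since P → Q, P must also fail.

Not (|x| <= 8).


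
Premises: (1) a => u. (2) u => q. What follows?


Hypothetical syllogism: from (P → Q) and (Q → R), infer (P → R).
Chain the two implications through the shared middle term 'u'.

a => q


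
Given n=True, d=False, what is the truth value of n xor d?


Exclusive or is true when exactly one operand is true.
Substitute: n=True, d=False.
True xor False evaluates to True.

True


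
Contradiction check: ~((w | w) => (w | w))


Truth table over {w}:
w | φ
-----
False | False
True | False
Every row is false.

Yes, it is a contradiction.


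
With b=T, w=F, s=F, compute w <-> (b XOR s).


Substitute b=T, w=F, s=F:
b XOR s = T XOR F = T
w <-> (b XOR s) = F <-> T = F

F


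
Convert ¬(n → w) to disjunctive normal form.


Step 1: Rewrite implication then negate: ¬(¬n ∨ w) = n ∧ ¬w.

n ∧ (¬w)


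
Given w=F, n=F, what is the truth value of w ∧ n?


Conjunction is true only when both operands are true.
Substitute: w=F, n=F.
F ∧ F evaluates to F.

F


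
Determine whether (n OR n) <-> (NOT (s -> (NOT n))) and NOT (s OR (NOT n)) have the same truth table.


Compare truth tables:
n | s | φ | ψ
-------------
F | F | T | F
T | F | F | T
F | T | T | F
T | T | T | F
They differ at row 1 (n=F, s=F): φ=T but ψ=F.

No, they are not logically equivalent.


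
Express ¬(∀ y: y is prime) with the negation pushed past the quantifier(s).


¬(∀ x: φ) = ∃ x: ¬φ, and ¬(∃ x: φ) = ∀ x: ¬φ.
Apply to the universal statement.

∃ y: ¬(y is prime)


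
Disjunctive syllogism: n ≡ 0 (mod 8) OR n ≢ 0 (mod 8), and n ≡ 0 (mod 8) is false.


Disjunctive syllogism: from (P ∨ Q) and ¬P, infer Q.
One disjunct, 'n ≡ 0 (mod 8)', is ruled out; the other must hold.

n ≢ 0 (mod 8)


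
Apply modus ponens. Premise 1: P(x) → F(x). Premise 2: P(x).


Modus ponens: from (P → Q) and P, infer Q.
P = 'P(x)' is asserted, and P → Q holds, so Q follows.

F(x).


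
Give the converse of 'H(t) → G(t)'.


The converse of (P → Q) is (Q → P). It is not in general equivalent to the original.
Here P = 'H(t)' and Q = 'G(t)'.

If G(t), then H(t).


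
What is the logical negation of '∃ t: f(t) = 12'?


¬(∀ x: φ) = ∃ x: ¬φ, and ¬(∃ x: φ) = ∀ x: ¬φ.
Apply to the existential statement.

∀ t: ¬(f(t) = 12)


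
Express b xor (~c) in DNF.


Step 1: b ⊕ (¬c) is true exactly when they disagree: (b ∧ ¬(¬c)) ∨ (¬b ∧ (¬c)).
Step 2: Eliminate any double negations (¬¬X = X).

(b & c) | ((~b) & (~c))


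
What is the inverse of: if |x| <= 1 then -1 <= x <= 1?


The inverse of (P → Q) is (¬P → ¬Q). It is equivalent to the converse, not to the original.
Here P = '|x| <= 1' and Q = '-1 <= x <= 1'.

If not (|x| <= 1), then not (-1 <= x <= 1).


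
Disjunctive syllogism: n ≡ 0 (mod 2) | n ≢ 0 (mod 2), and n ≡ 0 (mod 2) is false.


Disjunctive syllogism: from (P ∨ Q) and ¬P, infer Q.
One disjunct, 'n ≡ 0 (mod 2)', is ruled out; the other must hold.

n ≢ 0 (mod 2)


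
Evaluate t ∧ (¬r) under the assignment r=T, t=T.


Substitute r=T, t=T:
¬r = F
t ∧ (¬r) = T ∧ F = F

F


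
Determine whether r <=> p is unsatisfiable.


Truth table over {p, r}:
p | r | φ
---------
False | False | True
True | False | False
False | True | False
True | True | True
Satisfying assignment at row 1: p=False, r=False gives True.

No, it is not a contradiction.


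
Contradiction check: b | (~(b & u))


Truth table over {b, u}:
b | u | φ
---------
False | False | True
True | False | True
False | True | True
True | True | True
Satisfying assignment at row 1: b=False, u=False gives True.

No, it is not a contradiction.


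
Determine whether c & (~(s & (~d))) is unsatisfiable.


Truth table over {c, d, s}:
c | d | s | φ
-------------
False | False | False | False
True | False | False | True
False | True | False | False
True | True | False | True
False | False | True | False
True | False | True | False
False | True | True | False
True | True | True | True
Satisfying assignment at row 2: c=True, d=False, s=False gives True.

No, it is not a contradiction.


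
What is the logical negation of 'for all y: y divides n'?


¬(for all x: φ) = there exists x: ¬φ, and ¬(there exists x: φ) = for all x: ¬φ.
Apply to the universal statement.

there exists y: NOT(y divides n)


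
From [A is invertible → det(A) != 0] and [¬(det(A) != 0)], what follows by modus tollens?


Modus tollens: from (P → Q) and ¬Q, infer ¬P.
Q = 'det(A) != 0' is denied; since P → Q, P must also fail.

Not (A is invertible).


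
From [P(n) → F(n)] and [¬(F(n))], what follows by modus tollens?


Modus tollens: from (P → Q) and ¬Q, infer ¬P.
Q = 'F(n)' is denied; since P → Q, P must also fail.

Not (P(n)).


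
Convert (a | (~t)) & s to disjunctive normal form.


Step 1: Distribute ∧ over ∨: (a ∨ (¬t)) ∧ s = (a ∧ s) ∨ ((¬t) ∧ s).

(a & s) | ((~t) & s)


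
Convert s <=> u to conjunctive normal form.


Step 1: Rewrite s ↔ u as (s → u) ∧ (u → s).
Step 2: Rewrite each implication as a disjunction.

((~s) | u) & ((~u) | s)


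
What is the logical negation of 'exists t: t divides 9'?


¬(forall x: φ) = exists x: ¬φ, and ¬(exists x: φ) = forall x: ¬φ.
Apply to the existential statement.

forall t: ~(t divides 9)


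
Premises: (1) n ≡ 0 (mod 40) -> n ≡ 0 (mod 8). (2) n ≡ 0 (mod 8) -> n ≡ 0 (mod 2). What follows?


Hypothetical syllogism: from (P → Q) and (Q → R), infer (P → R).
Chain the two implications through the shared middle term 'n ≡ 0 (mod 8)'.

n ≡ 0 (mod 40) -> n ≡ 0 (mod 2)


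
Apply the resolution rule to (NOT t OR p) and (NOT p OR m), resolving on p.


The clauses contain complementary literals p and NOTp.
Resolution eliminates this pair and disjoins the remaining literals (merging duplicates).

(NOT t OR m)


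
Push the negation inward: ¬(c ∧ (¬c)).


De Morgan: the negation of a conjunction is the disjunction of the negations.
Distribute ¬ across ∧, flipping it to ∨, and negate each literal.

(¬c) ∨ c


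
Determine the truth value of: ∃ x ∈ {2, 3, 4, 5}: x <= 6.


Evaluate the predicate on each element: 2:T, 3:T, 4:T, 5:T.
Witness x = 2 satisfies the predicate.

T


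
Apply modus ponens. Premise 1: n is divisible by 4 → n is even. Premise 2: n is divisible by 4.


Modus ponens: from (P → Q) and P, infer Q.
P = 'n is divisible by 4' is asserted, and P → Q holds, so Q follows.

n is even.


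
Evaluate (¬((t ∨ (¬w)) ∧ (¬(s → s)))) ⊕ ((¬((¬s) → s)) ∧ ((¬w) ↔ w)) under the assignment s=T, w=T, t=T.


Substitute s=T, w=T, t=T:
… (earlier sub-steps elided)
¬(s → s) = F
(t ∨ (¬w)) ∧ (¬(s → s)) = T ∧ F = F
¬((t ∨ (¬w)) ∧ (¬(s → s))) = T
¬s = F
(¬s) → s = F → T = T
¬((¬s) → s) = F
¬w = F
(¬w) ↔ w = F ↔ T = F
(¬((¬s) → s)) ∧ ((¬w) ↔ w) = F ∧ F = F
(¬((t ∨ (¬w)) ∧ (¬(s → s)))) ⊕ ((¬((¬s) → s)) ∧ ((¬w) ↔ w)) = T ⊕ F = T

T


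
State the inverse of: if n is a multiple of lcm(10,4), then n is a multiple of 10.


The inverse of (P → Q) is (¬P → ¬Q). It is equivalent to the converse, not to the original.
Here P = 'n is a multiple of lcm(10,4)' and Q = 'n is a multiple of 10'.

If not (n is a multiple of lcm(10,4)), then not (n is a multiple of 10).


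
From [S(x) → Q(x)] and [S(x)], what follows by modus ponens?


Modus ponens: from (P → Q) and P, infer Q.
P = 'S(x)' is asserted, and P → Q holds, so Q follows.

Q(x).


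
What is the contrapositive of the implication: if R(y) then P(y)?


The contrapositive of (P → Q) is (¬Q → ¬P); it is logically equivalent to the original.
Here P = 'R(y)' and Q = 'P(y)'.

If not (P(y)), then not (R(y)).


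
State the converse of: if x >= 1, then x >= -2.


The converse of (P → Q) is (Q → P). It is not in general equivalent to the original.
Here P = 'x >= 1' and Q = 'x >= -2'.

If x >= -2, then x >= 1.


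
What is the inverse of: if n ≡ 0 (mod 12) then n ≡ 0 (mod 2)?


The inverse of (P → Q) is (¬P → ¬Q). It is equivalent to the converse, not to the original.
Here P = 'n ≡ 0 (mod 12)' and Q = 'n ≡ 0 (mod 2)'.

If not (n ≡ 0 (mod 12)), then not (n ≡ 0 (mod 2)).


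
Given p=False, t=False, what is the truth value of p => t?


Implication is false only when antecedent is true and consequent is false.
Substitute: p=False, t=False.
False => False evaluates to True.

True


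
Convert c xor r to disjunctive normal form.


Step 1: c ⊕ r is true exactly when they disagree: (c ∧ ¬r) ∨ (¬c ∧ r).

(c & (~r)) | ((~c) & r)


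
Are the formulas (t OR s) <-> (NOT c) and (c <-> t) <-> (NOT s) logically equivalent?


Compare truth tables:
c | s | t | φ | ψ
-----------------
F | F | F | F | T
T | F | F | T | F
F | T | F | T | F
T | T | F | F | T
F | F | T | T | F
T | F | T | F | T
F | T | T | T | T
T | T | T | F | F
They differ at row 1 (c=F, s=F, t=F): φ=F but ψ=T.

No, they are not logically equivalent.


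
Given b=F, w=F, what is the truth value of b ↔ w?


Biconditional is true when both operands have the same truth value.
Substitute: b=F, w=F.
F ↔ F evaluates to T.

T


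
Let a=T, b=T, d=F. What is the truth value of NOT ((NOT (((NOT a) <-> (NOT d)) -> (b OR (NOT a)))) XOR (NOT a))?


Substitute a=T, b=T, d=F:
NOT a = F
NOT d = T
(NOT a) <-> (NOT d) = F <-> T = F
NOT a = F
b OR (NOT a) = T OR F = T
((NOT a) <-> (NOT d)) -> (b OR (NOT a)) = F -> T = T
NOT (((NOT a) <-> (NOT d)) -> (b OR (NOT a))) = F
NOT a = F
(NOT (((NOT a) <-> (NOT d)) -> (b OR (NOT a)))) XOR (NOT a) = F XOR F = F
NOT ((NOT (((NOT a) <-> (NOT d)) -> (b OR (NOT a)))) XOR (NOT a)) = T

T


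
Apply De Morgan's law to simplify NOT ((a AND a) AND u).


De Morgan: the negation of a conjunction is the disjunction of the negations.
Distribute NOT across AND, flipping it to OR, and negate each literal.

((NOT a) OR (NOT a)) OR (NOT u)


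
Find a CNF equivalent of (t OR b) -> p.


Step 1: Rewrite as ¬(t ∨ b) ∨ p = (¬t ∧ ¬b) ∨ p.
Step 2: Distribute ∨ over ∧.

((NOT t) OR p) AND ((NOT b) OR p)


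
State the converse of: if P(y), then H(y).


The converse of (P → Q) is (Q → P). It is not in general equivalent to the original.
Here P = 'P(y)' and Q = 'H(y)'.

If H(y), then P(y).


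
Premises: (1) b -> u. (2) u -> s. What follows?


Hypothetical syllogism: from (P → Q) and (Q → R), infer (P → R).
Chain the two implications through the shared middle term 'u'.

b -> s


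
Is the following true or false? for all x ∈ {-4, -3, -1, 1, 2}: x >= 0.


Evaluate the predicate on each element: -4:F, -3:F, -1:F, 1:T, 2:T.
Counterexample x = -4 fails the predicate.

F


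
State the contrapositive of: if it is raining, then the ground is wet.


The contrapositive of (P → Q) is (¬Q → ¬P); it is logically equivalent to the original.
Here P = 'it is raining' and Q = 'the ground is wet'.

If not (the ground is wet), then not (it is raining).


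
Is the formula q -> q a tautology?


Build the truth table over {q}:
q | φ
-----
F | T
T | T
Every row evaluates to true.

Yes, it is a tautology.


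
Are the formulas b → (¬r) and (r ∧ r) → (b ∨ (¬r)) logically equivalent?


Compare truth tables:
b | r | φ | ψ
-------------
F | F | T | T
T | F | T | T
F | T | T | F
T | T | F | T
They differ at row 3 (b=F, r=T): φ=T but ψ=F.

No, they are not logically equivalent.


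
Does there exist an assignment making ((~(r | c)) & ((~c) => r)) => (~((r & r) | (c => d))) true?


Search for a satisfying assignment over {c, d, r}.
Try c=False, d=False, r=False: the formula evaluates to True.
A satisfying assignment exists.

Satisfiable.


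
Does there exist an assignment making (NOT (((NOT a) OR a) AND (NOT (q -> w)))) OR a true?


Search for a satisfying assignment over {a, q, w}.
Try a=F, q=F, w=F: the formula evaluates to T.
A satisfying assignment exists.

Satisfiable.


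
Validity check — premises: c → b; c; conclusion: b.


This matches the form of modus ponens: the conclusion follows in every model of the premises.

Valid.


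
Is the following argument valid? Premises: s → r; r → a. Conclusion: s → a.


This matches the form of hypothetical syllogism: the conclusion follows in every model of the premises.

Valid.


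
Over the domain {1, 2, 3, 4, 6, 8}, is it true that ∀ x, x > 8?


Evaluate the predicate on each element: 1:F, 2:F, 3:F, 4:F, 6:F, 8:F.
Counterexample x = 1 fails the predicate.

F


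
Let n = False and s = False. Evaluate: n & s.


Conjunction is true only when both operands are true.
Substitute: n=False, s=False.
False & False evaluates to False.

False


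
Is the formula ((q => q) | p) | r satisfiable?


Search for a satisfying assignment over {p, q, r}.
Try p=False, q=False, r=False: the formula evaluates to True.
A satisfying assignment exists.

Satisfiable.


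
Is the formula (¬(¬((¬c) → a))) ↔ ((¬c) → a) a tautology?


Build the truth table over {a, c}:
a | c | φ
---------
F | F | T
T | F | T
F | T | T
T | T | T
Every row evaluates to true.

Yes, it is a tautology.


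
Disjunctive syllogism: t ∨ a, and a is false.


Disjunctive syllogism: from (P ∨ Q) and ¬P, infer Q.
One disjunct, 'a', is ruled out; the other must hold.

t


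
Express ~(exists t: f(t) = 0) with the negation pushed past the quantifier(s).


¬(forall x: φ) = exists x: ¬φ, and ¬(exists x: φ) = forall x: ¬φ.
Apply to the existential statement.

forall t: ~(f(t) = 0)


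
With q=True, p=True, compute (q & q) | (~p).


Substitute q=True, p=True:
q & q = True & True = True
~p = False
(q & q) | (~p) = True | False = True

True


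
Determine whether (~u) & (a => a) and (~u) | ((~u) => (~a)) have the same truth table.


Compare truth tables:
a | u | φ | ψ
-------------
False | False | True | True
True | False | True | True
False | True | False | True
True | True | False | True
They differ at row 3 (a=False, u=True): φ=False but ψ=True.

No, they are not logically equivalent.


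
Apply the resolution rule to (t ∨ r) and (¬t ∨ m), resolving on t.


The clauses contain complementary literals t and ¬t.
Resolution eliminates this pair and disjoins the remaining literals (merging duplicates).

(r ∨ m)


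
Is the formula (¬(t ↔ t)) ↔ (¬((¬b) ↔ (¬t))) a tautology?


Build the truth table over {b, t}:
b | t | φ
---------
F | F | T
T | F | F
F | T | F
T | T | T
Counterexample at row 2: with b=T, t=F, the formula is F.

No, it is not a tautology.


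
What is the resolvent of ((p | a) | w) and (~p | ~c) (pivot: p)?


The clauses contain complementary literals p and ~p.
Resolution eliminates this pair and disjoins the remaining literals (merging duplicates).

((w | a) | ~c)


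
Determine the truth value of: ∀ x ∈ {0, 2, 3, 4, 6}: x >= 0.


Evaluate the predicate on each element: 0:T, 2:T, 3:T, 4:T, 6:T.
Every element satisfies the predicate.

T


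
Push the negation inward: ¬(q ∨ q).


De Morgan: the negation of a disjunction is the conjunction of the negations.
Distribute ¬ across ∨, flipping it to ∧, and negate each literal.

(¬q) ∧ (¬q)


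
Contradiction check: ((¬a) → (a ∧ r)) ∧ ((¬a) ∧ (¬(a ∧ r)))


Truth table over {a, r}:
a | r | φ
---------
F | F | F
T | F | F
F | T | F
T | T | F
Every row is false.

Yes, it is a contradiction.


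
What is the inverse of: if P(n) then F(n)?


The inverse of (P → Q) is (¬P → ¬Q). It is equivalent to the converse, not to the original.
Here P = 'P(n)' and Q = 'F(n)'.

If not (P(n)), then not (F(n)).


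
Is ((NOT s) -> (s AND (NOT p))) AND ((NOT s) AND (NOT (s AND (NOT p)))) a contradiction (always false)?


Truth table over {p, s}:
p | s | φ
---------
F | F | F
T | F | F
F | T | F
T | T | F
Every row is false.

Yes, it is a contradiction.


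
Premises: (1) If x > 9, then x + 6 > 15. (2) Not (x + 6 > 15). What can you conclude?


Modus tollens: from (P → Q) and ¬Q, infer ¬P.
Q = 'x + 6 > 15' is denied; since P → Q, P must also fail.

Not (x > 9).


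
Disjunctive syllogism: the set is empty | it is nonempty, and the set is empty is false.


Disjunctive syllogism: from (P ∨ Q) and ¬P, infer Q.
One disjunct, 'the set is empty', is ruled out; the other must hold.

it is nonempty


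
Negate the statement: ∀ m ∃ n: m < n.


Negation flips each quantifier (∀↔∃) and negates the inner predicate.
¬(∀ m ∃ n: φ) = ∃ m ∀ n: ¬φ.

∃ m ∀ n: ¬(m < n)


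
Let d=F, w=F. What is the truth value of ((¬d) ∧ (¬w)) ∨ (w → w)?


Substitute d=F, w=F:
¬d = T
¬w = T
(¬d) ∧ (¬w) = T ∧ T = T
w → w = F → F = T
((¬d) ∧ (¬w)) ∨ (w → w) = T ∨ T = T

T


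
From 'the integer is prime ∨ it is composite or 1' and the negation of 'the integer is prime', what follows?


Disjunctive syllogism: from (P ∨ Q) and ¬P, infer Q.
One disjunct, 'the integer is prime', is ruled out; the other must hold.

it is composite or 1


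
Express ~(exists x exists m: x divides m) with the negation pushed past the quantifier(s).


Negation flips each quantifier (∀↔∃) and negates the inner predicate.
¬(exists x exists m: φ) = forall x forall m: ¬φ.

forall x forall m: ~(x divides m)


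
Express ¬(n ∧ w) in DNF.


Step 1: Apply De Morgan: ¬(n ∧ w) = ¬n ∨ ¬w.

(¬n) ∨ (¬w)


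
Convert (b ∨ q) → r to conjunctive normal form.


Step 1: Rewrite as ¬(b ∨ q) ∨ r = (¬b ∧ ¬q) ∨ r.
Step 2: Distribute ∨ over ∧.

((¬b) ∨ r) ∧ ((¬q) ∨ r)


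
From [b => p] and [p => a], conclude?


Hypothetical syllogism: from (P → Q) and (Q → R), infer (P → R).
Chain the two implications through the shared middle term 'p'.

b => a


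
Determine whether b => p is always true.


Build the truth table over {b, p}:
b | p | φ
---------
False | False | True
True | False | False
False | True | True
True | True | True
Counterexample at row 2: with b=True, p=False, the formula is False.

No, it is not a tautology.


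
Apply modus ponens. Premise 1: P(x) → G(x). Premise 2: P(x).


Modus ponens: from (P → Q) and P, infer Q.
P = 'P(x)' is asserted, and P → Q holds, so Q follows.

G(x).


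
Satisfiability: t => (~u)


Search for a satisfying assignment over {t, u}.
Try t=False, u=False: the formula evaluates to True.
A satisfying assignment exists.

Satisfiable.


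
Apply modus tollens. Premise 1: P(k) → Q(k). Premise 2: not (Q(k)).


Modus tollens: from (P → Q) and ¬Q, infer ¬P.
Q = 'Q(k)' is denied; since P → Q, P must also fail.

Not (P(k)).


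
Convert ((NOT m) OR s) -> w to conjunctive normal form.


Step 1: Rewrite as ¬((¬m) ∨ s) ∨ w = (¬(¬m) ∧ ¬s) ∨ w.
Step 2: Distribute ∨ over ∧.
Step 3: Eliminate any double negations (¬¬X = X).

(m OR w) AND ((NOT s) OR w)


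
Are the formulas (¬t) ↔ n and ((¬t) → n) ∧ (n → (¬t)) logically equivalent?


Compare truth tables:
n | t | φ | ψ
-------------
F | F | F | F
T | F | T | T
F | T | T | T
T | T | F | F
The columns φ and ψ agree on every row.

Yes, they are logically equivalent.
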